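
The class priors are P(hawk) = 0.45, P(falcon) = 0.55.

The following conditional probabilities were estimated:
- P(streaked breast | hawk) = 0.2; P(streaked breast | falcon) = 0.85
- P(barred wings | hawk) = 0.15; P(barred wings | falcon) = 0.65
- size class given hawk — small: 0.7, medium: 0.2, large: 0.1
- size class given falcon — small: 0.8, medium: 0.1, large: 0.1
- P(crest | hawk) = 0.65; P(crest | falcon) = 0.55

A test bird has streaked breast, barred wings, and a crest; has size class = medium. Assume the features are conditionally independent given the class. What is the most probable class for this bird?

hawk: 0.45 × 0.2 × 0.15 × 0.2 × 0.65 = 0.001755
falcon: 0.55 × 0.85 × 0.65 × 0.1 × 0.55 = 0.016713125
Highest score → falcon.

falcon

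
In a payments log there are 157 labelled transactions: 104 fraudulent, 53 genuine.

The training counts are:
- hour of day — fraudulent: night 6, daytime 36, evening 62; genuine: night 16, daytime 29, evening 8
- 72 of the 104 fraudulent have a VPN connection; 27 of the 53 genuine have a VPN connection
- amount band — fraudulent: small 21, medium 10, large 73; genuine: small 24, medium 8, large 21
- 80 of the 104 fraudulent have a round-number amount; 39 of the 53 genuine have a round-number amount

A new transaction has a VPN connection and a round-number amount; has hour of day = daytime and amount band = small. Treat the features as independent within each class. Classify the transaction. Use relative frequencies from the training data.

fraudulent: (104/157) × (36/104) × (72/104) × (21/104) × (80/104) ≈ 0.0246572
genuine: (53/157) × (29/53) × (27/53) × (24/53) × (39/53) ≈ 0.0313553
Highest score → genuine.

genuine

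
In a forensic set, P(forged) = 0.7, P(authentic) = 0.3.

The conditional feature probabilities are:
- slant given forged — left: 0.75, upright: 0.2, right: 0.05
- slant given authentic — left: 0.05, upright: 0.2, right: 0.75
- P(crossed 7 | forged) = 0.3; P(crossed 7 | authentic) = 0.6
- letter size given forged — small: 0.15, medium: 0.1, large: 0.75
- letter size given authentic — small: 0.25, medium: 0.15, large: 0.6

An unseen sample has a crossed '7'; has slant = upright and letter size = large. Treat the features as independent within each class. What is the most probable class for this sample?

forged: 0.7 × 0.2 × 0.3 × 0.75 = 0.0315
authentic: 0.3 × 0.2 × 0.6 × 0.6 = 0.0216
Highest score → forged.

forged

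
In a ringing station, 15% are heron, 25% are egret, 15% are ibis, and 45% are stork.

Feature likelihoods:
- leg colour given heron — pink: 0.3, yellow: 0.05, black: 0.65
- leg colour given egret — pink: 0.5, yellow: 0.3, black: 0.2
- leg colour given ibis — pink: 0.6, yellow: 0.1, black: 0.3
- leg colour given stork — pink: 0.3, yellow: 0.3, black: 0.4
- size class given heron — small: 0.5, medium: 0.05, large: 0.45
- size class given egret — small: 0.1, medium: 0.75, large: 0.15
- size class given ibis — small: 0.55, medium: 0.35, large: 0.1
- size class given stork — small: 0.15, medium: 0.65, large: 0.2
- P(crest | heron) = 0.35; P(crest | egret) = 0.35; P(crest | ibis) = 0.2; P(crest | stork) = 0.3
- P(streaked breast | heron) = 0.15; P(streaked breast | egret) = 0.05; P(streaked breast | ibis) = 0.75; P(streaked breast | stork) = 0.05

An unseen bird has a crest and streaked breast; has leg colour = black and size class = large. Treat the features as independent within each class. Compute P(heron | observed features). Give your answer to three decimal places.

0.631

heron: 0.15 × 0.65 × 0.45 × 0.35 × 0.15 = 0.0023034375
egret: 0.25 × 0.2 × 0.15 × 0.35 × 0.05 = 0.00013125
ibis: 0.15 × 0.3 × 0.1 × 0.2 × 0.75 = 0.000675
stork: 0.45 × 0.4 × 0.2 × 0.3 × 0.05 = 0.00054
P(heron | x) = 0.0023034375 / 0.0036496875 ≈ 0.631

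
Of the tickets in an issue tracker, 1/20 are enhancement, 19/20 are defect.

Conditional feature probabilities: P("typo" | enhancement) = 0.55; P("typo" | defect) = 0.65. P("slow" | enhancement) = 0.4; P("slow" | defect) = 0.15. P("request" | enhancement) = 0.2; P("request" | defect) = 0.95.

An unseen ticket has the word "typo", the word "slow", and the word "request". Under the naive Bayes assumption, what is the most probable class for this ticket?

enhancement: 0.05 × 0.55 × 0.4 × 0.2 = 0.0022
defect: 0.95 × 0.65 × 0.15 × 0.95 = 0.08799375
Highest score → defect.

defect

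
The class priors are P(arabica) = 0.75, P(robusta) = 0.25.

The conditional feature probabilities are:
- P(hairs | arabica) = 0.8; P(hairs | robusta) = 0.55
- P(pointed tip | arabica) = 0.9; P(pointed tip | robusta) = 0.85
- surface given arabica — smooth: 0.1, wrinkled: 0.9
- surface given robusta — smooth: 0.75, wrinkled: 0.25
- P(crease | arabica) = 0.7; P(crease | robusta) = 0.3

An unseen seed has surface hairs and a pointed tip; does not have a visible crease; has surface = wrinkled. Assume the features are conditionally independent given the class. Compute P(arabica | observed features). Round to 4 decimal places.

arabica: 0.75 × 0.8 × 0.9 × 0.9 × (1−0.7) = 0.1458
robusta: 0.25 × 0.55 × 0.85 × 0.25 × (1−0.3) = 0.020453125
P(arabica | x) = 0.1458 / 0.166253125 ≈ 0.8770

0.8770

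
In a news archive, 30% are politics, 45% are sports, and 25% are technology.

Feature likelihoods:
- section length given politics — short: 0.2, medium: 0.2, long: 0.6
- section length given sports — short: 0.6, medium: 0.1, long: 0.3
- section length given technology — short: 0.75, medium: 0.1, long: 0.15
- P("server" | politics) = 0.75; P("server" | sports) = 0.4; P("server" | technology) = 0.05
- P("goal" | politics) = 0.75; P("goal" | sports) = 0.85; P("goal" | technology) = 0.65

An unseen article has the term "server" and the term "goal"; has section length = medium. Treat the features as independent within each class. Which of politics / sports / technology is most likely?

politics

politics: 0.3 × 0.2 × 0.75 × 0.75 = 0.03375
sports: 0.45 × 0.1 × 0.4 × 0.85 = 0.0153
technology: 0.25 × 0.1 × 0.05 × 0.65 = 0.0008125
Highest score → politics.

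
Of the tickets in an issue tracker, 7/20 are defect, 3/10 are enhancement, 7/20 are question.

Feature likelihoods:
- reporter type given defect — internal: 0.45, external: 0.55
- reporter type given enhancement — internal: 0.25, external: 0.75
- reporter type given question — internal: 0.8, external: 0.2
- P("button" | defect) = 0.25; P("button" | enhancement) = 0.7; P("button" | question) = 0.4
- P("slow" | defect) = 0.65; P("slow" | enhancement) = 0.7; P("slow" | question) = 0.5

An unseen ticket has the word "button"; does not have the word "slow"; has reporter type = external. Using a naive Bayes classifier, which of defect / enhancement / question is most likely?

enhancement

defect: 0.35 × 0.55 × 0.25 × (1−0.65) = 0.01684375
enhancement: 0.3 × 0.75 × 0.7 × (1−0.7) = 0.04725
question: 0.35 × 0.2 × 0.4 × (1−0.5) = 0.014
Highest score → enhancement.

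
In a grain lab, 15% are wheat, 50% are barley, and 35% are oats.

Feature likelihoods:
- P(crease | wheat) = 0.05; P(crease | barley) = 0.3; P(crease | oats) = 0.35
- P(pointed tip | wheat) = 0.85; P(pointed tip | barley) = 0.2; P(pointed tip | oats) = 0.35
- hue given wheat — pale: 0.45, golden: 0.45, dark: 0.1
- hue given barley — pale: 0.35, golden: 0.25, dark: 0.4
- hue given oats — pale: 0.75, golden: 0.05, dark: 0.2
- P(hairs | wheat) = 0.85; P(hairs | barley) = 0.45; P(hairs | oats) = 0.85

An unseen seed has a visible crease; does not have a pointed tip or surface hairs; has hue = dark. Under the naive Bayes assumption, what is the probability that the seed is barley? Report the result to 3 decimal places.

0.916

wheat: 0.15 × 0.05 × (1−0.85) × 0.1 × (1−0.85) = 0.000016875
barley: 0.5 × 0.3 × (1−0.2) × 0.4 × (1−0.45) = 0.0264
oats: 0.35 × 0.35 × (1−0.35) × 0.2 × (1−0.85) = 0.00238875
P(barley | x) = 0.0264 / 0.028805625 ≈ 0.916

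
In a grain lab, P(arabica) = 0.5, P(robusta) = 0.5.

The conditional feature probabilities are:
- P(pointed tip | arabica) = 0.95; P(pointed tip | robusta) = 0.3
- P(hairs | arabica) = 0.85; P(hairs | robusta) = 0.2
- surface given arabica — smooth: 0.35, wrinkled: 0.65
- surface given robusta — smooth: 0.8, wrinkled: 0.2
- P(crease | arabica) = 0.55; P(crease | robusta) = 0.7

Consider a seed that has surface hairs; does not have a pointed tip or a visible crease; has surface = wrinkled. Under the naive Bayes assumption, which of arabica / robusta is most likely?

arabica

arabica: 0.5 × (1−0.95) × 0.85 × 0.65 × (1−0.55) = 0.006215625
robusta: 0.5 × (1−0.3) × 0.2 × 0.2 × (1−0.7) = 0.0042
Highest score → arabica.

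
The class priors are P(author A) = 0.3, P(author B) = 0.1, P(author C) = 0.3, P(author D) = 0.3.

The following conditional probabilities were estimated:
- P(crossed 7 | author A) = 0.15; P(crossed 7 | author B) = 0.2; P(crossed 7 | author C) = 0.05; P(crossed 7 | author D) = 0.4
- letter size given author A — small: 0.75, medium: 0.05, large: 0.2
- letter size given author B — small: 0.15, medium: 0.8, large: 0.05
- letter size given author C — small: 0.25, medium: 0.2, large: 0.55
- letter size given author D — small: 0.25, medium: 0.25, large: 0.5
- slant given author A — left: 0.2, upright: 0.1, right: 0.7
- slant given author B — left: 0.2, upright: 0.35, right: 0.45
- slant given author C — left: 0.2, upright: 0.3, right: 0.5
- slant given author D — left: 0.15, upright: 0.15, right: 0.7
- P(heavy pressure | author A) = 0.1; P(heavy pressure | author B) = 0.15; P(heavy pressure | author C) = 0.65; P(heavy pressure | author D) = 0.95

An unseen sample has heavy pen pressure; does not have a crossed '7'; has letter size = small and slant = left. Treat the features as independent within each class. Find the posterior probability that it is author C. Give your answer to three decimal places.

0.466

author A: 0.3 × (1−0.15) × 0.75 × 0.2 × 0.1 = 0.003825
author B: 0.1 × (1−0.2) × 0.15 × 0.2 × 0.15 = 0.00036
author C: 0.3 × (1−0.05) × 0.25 × 0.2 × 0.65 = 0.0092625
author D: 0.3 × (1−0.4) × 0.25 × 0.15 × 0.95 = 0.0064125
P(author C | x) = 0.0092625 / 0.01986 ≈ 0.466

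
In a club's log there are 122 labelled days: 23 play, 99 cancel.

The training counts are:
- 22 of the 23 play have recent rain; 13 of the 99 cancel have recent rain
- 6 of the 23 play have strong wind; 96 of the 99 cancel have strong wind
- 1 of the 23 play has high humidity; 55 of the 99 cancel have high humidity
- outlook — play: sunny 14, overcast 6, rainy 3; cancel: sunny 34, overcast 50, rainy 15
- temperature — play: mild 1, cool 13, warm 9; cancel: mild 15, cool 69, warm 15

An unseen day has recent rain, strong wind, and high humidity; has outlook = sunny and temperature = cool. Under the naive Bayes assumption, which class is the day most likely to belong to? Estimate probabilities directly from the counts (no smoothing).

cancel

play: (23/122) × (22/23) × (6/23) × (1/23) × (14/23) × (13/23) ≈ 0.000703678
cancel: (99/122) × (13/99) × (96/99) × (55/99) × (34/99) × (69/99) ≈ 0.0137406
Highest score → cancel.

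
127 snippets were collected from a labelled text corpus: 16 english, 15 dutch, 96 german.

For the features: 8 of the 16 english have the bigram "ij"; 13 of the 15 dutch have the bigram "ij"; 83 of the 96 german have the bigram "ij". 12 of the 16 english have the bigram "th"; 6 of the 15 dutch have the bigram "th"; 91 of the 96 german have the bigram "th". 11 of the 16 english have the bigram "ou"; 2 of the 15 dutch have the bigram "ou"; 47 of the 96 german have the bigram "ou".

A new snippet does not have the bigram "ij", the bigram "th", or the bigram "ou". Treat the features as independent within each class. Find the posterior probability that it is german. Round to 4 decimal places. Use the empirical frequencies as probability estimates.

0.1719

english: (16/127) × (8/16) × (4/16) × (5/16) ≈ 0.00492126
dutch: (15/127) × (2/15) × (9/15) × (13/15) ≈ 0.00818898
german: (96/127) × (13/96) × (5/96) × (49/96) ≈ 0.00272122
P(german | x) = 0.00272122 / 0.01583146 ≈ 0.1719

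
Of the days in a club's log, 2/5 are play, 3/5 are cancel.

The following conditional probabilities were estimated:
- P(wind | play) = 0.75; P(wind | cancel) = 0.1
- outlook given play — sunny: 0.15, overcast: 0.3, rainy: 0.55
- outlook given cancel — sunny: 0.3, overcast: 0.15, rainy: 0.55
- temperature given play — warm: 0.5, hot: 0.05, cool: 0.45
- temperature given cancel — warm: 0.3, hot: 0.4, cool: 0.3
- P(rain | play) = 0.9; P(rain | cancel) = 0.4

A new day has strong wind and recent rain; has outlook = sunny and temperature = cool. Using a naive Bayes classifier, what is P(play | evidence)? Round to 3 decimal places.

play: 0.4 × 0.75 × 0.15 × 0.45 × 0.9 = 0.018225
cancel: 0.6 × 0.1 × 0.3 × 0.3 × 0.4 = 0.00216
P(play | x) = 0.018225 / 0.020385 ≈ 0.894

0.894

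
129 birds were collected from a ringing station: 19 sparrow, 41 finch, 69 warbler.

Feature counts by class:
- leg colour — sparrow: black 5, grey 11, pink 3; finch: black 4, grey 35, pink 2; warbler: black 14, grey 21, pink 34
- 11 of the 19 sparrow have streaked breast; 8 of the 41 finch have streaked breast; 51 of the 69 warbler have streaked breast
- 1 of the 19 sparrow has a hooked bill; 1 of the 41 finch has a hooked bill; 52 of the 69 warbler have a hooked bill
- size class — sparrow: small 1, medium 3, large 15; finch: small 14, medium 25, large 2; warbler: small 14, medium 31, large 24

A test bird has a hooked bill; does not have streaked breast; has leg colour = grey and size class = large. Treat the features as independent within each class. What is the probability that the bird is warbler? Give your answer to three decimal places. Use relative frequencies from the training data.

0.864

sparrow: (19/129) × (11/19) × (8/19) × (1/19) × (15/19) ≈ 0.00149184
finch: (41/129) × (35/41) × (33/41) × (1/41) × (2/41) ≈ 0.000259819
warbler: (69/129) × (21/69) × (18/69) × (52/69) × (24/69) ≈ 0.0111319
P(warbler | x) = 0.0111319 / 0.012883559 ≈ 0.864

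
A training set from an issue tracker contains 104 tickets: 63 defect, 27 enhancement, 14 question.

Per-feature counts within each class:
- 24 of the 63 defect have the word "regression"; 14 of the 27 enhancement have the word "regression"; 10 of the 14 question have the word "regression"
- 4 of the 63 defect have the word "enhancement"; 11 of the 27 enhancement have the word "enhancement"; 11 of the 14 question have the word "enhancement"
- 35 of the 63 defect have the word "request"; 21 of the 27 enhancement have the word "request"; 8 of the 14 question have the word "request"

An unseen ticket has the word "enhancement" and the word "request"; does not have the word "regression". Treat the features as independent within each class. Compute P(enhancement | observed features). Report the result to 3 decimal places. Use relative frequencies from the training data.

0.565

defect: (63/104) × (39/63) × (4/63) × (35/63) ≈ 0.0132275
enhancement: (27/104) × (13/27) × (11/27) × (21/27) ≈ 0.0396091
question: (14/104) × (4/14) × (11/14) × (8/14) ≈ 0.0172684
P(enhancement | x) = 0.0396091 / 0.070105 ≈ 0.565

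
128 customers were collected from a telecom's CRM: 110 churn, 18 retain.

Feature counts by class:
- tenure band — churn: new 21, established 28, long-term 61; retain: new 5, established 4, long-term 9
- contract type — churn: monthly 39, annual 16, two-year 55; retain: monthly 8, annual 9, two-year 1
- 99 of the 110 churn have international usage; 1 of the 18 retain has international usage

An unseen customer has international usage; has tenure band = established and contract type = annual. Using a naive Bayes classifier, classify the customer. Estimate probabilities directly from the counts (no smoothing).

churn: (110/128) × (28/110) × (16/110) × (99/110) ≈ 0.0286364
retain: (18/128) × (4/18) × (9/18) × (1/18) ≈ 0.000868056
Highest score → churn.

churn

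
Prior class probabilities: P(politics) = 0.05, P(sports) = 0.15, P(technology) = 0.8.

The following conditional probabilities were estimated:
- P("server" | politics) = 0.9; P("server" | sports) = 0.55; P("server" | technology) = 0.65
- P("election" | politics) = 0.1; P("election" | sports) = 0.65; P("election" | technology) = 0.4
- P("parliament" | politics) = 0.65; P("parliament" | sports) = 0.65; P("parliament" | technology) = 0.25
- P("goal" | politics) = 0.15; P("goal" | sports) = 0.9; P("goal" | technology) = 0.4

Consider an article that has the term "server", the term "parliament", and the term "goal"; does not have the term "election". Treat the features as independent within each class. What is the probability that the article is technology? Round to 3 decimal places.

0.600

politics: 0.05 × 0.9 × (1−0.1) × 0.65 × 0.15 = 0.00394875
sports: 0.15 × 0.55 × (1−0.65) × 0.65 × 0.9 = 0.016891875
technology: 0.8 × 0.65 × (1−0.4) × 0.25 × 0.4 = 0.0312
P(technology | x) = 0.0312 / 0.052040625 ≈ 0.600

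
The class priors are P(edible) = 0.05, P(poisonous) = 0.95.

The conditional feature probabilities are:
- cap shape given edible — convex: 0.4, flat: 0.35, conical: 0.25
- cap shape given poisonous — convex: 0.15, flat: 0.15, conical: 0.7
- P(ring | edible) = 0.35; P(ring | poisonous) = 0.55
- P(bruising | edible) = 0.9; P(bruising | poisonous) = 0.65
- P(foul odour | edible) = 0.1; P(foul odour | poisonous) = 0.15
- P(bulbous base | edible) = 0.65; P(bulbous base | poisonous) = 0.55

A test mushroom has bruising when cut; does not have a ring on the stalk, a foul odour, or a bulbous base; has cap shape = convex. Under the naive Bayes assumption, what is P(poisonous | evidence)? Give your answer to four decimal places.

edible: 0.05 × 0.4 × (1−0.35) × 0.9 × (1−0.1) × (1−0.65) = 0.0036855
poisonous: 0.95 × 0.15 × (1−0.55) × 0.65 × (1−0.15) × (1−0.55) = 0.015943078125
P(poisonous | x) = 0.015943078125 / 0.019628578125 ≈ 0.8122

0.8122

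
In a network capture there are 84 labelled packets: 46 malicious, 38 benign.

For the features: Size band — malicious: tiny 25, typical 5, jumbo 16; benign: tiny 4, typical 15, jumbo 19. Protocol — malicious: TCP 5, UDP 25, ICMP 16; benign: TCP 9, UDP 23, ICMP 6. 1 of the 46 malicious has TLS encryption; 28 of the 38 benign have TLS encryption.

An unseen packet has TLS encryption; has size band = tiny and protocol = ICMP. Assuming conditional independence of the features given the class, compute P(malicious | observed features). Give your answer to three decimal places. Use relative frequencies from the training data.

malicious: (46/84) × (25/46) × (16/46) × (1/46) ≈ 0.00225043
benign: (38/84) × (4/38) × (6/38) × (28/38) ≈ 0.00554017
P(malicious | x) = 0.00225043 / 0.0077906 ≈ 0.289

0.289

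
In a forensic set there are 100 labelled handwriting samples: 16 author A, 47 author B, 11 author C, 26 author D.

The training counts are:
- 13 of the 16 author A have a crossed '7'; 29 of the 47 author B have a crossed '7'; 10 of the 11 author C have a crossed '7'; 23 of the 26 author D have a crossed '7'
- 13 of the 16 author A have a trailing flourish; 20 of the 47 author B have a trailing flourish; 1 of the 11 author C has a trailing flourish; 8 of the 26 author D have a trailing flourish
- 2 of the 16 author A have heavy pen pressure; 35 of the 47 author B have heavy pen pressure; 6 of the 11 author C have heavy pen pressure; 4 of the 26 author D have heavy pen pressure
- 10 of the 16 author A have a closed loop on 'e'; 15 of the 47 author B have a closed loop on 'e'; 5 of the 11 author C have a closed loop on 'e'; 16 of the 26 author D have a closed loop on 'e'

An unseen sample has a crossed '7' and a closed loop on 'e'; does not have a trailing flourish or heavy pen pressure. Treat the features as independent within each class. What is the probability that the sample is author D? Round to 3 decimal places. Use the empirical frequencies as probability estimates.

0.645

author A: (16/100) × (13/16) × (3/16) × (14/16) × (10/16) = 0.013330078125
author B: (47/100) × (29/47) × (27/47) × (12/47) × (15/47) ≈ 0.013575
author C: (11/100) × (10/11) × (10/11) × (5/11) × (5/11) ≈ 0.0187829
author D: (26/100) × (23/26) × (18/26) × (22/26) × (16/26) ≈ 0.0829131
P(author D | x) = 0.0829131 / 0.128601078125 ≈ 0.645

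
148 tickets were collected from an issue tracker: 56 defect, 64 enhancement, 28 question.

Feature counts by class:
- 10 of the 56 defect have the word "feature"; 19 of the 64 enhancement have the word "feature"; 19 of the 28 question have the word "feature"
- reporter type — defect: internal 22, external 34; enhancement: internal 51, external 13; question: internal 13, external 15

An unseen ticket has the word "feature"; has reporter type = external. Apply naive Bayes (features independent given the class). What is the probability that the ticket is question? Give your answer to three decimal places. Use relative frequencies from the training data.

defect: (56/148) × (10/56) × (34/56) ≈ 0.0410232
enhancement: (64/148) × (19/64) × (13/64) ≈ 0.0260769
question: (28/148) × (19/28) × (15/28) ≈ 0.0687741
P(question | x) = 0.0687741 / 0.1358742 ≈ 0.506

0.506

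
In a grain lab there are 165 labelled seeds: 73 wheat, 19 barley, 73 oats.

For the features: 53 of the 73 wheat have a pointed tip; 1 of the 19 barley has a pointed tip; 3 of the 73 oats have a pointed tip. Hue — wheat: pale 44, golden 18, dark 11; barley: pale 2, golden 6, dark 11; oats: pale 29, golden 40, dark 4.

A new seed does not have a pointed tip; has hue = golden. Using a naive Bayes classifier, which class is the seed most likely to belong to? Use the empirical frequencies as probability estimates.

wheat: (73/165) × (20/73) × (18/73) ≈ 0.0298879
barley: (19/165) × (18/19) × (6/19) ≈ 0.0344498
oats: (73/165) × (70/73) × (40/73) ≈ 0.232462
Highest score → oats.

oats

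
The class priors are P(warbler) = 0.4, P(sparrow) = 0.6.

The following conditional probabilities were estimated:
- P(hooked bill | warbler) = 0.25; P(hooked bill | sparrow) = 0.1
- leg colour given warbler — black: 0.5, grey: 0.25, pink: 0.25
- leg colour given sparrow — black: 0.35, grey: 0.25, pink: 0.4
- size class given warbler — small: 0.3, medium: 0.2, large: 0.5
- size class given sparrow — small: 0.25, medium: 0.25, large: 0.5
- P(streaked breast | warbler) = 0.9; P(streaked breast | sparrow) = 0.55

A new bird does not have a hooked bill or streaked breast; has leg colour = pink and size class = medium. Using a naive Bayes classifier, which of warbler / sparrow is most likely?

sparrow

warbler: 0.4 × (1−0.25) × 0.25 × 0.2 × (1−0.9) = 0.0015
sparrow: 0.6 × (1−0.1) × 0.4 × 0.25 × (1−0.55) = 0.0243
Highest score → sparrow.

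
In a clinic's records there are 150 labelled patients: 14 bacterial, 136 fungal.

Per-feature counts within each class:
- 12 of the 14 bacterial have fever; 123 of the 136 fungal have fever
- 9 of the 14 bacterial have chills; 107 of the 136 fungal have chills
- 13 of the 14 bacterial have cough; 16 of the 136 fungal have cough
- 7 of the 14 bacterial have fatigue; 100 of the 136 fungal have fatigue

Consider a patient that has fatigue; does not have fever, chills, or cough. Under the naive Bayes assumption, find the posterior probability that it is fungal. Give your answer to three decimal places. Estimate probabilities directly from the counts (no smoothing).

bacterial: (14/150) × (2/14) × (5/14) × (1/14) × (7/14) ≈ 0.000170068
fungal: (136/150) × (13/136) × (29/136) × (120/136) × (100/136) ≈ 0.0119899
P(fungal | x) = 0.0119899 / 0.012159968 ≈ 0.986

0.986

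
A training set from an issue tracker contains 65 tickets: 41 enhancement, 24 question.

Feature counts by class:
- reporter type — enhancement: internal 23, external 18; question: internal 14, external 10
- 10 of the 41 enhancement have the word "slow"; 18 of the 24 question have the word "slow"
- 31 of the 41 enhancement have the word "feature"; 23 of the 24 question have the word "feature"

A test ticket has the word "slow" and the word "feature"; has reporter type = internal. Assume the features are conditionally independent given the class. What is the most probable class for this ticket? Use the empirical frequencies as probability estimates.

enhancement: (41/65) × (23/41) × (10/41) × (31/41) ≈ 0.0652542
question: (24/65) × (14/24) × (18/24) × (23/24) ≈ 0.154808
Highest score → question.

question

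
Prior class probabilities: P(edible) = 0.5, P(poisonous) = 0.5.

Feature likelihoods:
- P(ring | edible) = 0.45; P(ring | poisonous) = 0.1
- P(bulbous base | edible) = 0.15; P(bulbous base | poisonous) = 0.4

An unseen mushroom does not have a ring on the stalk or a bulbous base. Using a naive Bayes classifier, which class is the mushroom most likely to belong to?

poisonous

edible: 0.5 × (1−0.45) × (1−0.15) = 0.23375
poisonous: 0.5 × (1−0.1) × (1−0.4) = 0.27
Highest score → poisonous.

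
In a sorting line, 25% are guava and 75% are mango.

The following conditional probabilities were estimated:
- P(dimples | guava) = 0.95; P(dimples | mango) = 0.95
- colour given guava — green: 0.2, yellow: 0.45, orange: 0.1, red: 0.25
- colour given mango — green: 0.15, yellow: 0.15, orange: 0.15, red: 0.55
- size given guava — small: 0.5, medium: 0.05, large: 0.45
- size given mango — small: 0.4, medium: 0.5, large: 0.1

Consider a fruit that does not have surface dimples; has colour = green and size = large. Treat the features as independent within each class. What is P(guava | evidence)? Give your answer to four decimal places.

0.6667

guava: 0.25 × (1−0.95) × 0.2 × 0.45 = 0.001125
mango: 0.75 × (1−0.95) × 0.15 × 0.1 = 0.0005625
P(guava | x) = 0.001125 / 0.0016875 ≈ 0.6667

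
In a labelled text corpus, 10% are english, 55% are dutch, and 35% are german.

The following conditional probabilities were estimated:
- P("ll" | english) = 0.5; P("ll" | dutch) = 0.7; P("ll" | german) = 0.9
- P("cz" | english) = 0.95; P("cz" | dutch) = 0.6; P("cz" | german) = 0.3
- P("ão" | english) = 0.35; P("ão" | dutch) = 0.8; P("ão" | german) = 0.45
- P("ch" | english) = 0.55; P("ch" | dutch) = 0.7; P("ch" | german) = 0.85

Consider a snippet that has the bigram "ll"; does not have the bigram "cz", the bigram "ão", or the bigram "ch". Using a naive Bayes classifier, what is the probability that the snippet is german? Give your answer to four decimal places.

english: 0.1 × 0.5 × (1−0.95) × (1−0.35) × (1−0.55) = 0.00073125
dutch: 0.55 × 0.7 × (1−0.6) × (1−0.8) × (1−0.7) = 0.00924
german: 0.35 × 0.9 × (1−0.3) × (1−0.45) × (1−0.85) = 0.01819125
P(german | x) = 0.01819125 / 0.0281625 ≈ 0.6459

0.6459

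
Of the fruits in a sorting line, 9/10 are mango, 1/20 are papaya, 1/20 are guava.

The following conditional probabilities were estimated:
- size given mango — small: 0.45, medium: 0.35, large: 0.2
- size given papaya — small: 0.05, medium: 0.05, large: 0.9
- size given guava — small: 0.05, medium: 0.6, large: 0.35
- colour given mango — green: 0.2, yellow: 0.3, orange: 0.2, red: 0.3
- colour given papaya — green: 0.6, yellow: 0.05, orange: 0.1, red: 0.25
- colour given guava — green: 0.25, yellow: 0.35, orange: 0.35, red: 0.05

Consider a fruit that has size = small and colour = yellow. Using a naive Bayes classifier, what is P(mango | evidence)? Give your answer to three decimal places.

mango: 0.9 × 0.45 × 0.3 = 0.1215
papaya: 0.05 × 0.05 × 0.05 = 0.000125
guava: 0.05 × 0.05 × 0.35 = 0.000875
P(mango | x) = 0.1215 / 0.1225 ≈ 0.992

0.992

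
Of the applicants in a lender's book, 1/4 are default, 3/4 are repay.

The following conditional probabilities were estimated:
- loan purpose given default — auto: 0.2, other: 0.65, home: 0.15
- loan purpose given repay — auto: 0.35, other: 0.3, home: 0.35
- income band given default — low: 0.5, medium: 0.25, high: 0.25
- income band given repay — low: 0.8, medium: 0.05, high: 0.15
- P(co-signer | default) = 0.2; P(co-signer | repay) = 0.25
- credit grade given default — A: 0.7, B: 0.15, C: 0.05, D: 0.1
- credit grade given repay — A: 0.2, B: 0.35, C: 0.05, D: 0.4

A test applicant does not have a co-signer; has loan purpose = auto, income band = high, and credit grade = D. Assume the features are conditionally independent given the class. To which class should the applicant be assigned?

default: 0.25 × 0.2 × 0.25 × (1−0.2) × 0.1 = 0.001
repay: 0.75 × 0.35 × 0.15 × (1−0.25) × 0.4 = 0.0118125
Highest score → repay.

repay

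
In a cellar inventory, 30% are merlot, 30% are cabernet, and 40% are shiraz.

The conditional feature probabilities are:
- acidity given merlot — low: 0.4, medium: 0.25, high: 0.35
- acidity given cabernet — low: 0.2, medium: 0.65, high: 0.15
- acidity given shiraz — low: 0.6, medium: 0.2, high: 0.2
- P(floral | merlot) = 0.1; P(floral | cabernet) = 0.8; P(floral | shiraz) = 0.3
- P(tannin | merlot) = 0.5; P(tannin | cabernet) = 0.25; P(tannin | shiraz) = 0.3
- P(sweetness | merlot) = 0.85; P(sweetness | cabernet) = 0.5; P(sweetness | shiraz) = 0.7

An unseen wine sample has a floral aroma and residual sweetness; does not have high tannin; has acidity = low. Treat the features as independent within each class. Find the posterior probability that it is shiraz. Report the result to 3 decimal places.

merlot: 0.3 × 0.4 × 0.1 × (1−0.5) × 0.85 = 0.0051
cabernet: 0.3 × 0.2 × 0.8 × (1−0.25) × 0.5 = 0.018
shiraz: 0.4 × 0.6 × 0.3 × (1−0.3) × 0.7 = 0.03528
P(shiraz | x) = 0.03528 / 0.05838 ≈ 0.604

0.604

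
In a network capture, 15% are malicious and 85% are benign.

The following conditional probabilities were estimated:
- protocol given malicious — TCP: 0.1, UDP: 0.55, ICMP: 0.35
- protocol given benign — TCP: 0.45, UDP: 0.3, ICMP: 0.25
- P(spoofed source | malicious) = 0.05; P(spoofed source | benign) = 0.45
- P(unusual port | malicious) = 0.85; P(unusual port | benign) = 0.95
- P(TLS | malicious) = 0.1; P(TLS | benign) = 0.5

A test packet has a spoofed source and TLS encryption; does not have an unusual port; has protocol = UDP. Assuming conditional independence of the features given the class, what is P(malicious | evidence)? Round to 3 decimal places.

0.021

malicious: 0.15 × 0.55 × 0.05 × (1−0.85) × 0.1 = 0.000061875
benign: 0.85 × 0.3 × 0.45 × (1−0.95) × 0.5 = 0.00286875
P(malicious | x) = 0.000061875 / 0.002930625 ≈ 0.021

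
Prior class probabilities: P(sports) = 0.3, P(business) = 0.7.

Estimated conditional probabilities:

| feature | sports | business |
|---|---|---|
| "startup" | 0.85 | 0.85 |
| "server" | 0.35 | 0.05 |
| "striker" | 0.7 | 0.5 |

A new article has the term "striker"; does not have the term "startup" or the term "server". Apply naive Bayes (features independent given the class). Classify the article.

sports: 0.3 × (1−0.85) × (1−0.35) × 0.7 = 0.020475
business: 0.7 × (1−0.85) × (1−0.05) × 0.5 = 0.049875
Highest score → business.

business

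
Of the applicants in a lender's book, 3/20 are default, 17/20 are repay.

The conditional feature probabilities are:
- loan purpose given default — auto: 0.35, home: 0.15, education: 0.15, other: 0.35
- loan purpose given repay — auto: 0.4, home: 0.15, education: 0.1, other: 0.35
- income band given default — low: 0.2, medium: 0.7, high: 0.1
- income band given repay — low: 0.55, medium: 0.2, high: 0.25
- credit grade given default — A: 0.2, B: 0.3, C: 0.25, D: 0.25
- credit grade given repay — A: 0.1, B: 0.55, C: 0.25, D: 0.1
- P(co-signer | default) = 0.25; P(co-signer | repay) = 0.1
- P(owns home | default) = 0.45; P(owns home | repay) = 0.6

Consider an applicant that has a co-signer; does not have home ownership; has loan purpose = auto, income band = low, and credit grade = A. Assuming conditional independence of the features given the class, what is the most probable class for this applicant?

repay

default: 0.15 × 0.35 × 0.2 × 0.2 × 0.25 × (1−0.45) = 0.00028875
repay: 0.85 × 0.4 × 0.55 × 0.1 × 0.1 × (1−0.6) = 0.000748
Highest score → repay.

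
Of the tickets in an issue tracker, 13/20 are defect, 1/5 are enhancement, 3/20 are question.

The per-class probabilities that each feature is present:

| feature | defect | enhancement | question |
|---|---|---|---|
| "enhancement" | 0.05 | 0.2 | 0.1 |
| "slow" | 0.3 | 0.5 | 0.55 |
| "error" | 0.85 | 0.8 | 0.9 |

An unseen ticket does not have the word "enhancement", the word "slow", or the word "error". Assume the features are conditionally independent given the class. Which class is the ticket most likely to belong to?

defect

defect: 0.65 × (1−0.05) × (1−0.3) × (1−0.85) = 0.0648375
enhancement: 0.2 × (1−0.2) × (1−0.5) × (1−0.8) = 0.016
question: 0.15 × (1−0.1) × (1−0.55) × (1−0.9) = 0.006075
Highest score → defect.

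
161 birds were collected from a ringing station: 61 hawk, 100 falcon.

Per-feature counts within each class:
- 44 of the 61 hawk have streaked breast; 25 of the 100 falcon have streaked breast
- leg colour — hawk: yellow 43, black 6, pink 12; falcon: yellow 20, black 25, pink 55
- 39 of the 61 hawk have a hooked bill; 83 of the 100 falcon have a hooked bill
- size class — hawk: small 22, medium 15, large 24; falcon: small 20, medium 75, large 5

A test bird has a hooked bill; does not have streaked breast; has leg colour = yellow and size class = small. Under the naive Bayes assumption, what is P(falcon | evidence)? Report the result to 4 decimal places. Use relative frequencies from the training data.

0.4740

hawk: (61/161) × (17/61) × (43/61) × (39/61) × (22/61) ≈ 0.0171628
falcon: (100/161) × (75/100) × (20/100) × (83/100) × (20/100) ≈ 0.0154658
P(falcon | x) = 0.0154658 / 0.0326286 ≈ 0.4740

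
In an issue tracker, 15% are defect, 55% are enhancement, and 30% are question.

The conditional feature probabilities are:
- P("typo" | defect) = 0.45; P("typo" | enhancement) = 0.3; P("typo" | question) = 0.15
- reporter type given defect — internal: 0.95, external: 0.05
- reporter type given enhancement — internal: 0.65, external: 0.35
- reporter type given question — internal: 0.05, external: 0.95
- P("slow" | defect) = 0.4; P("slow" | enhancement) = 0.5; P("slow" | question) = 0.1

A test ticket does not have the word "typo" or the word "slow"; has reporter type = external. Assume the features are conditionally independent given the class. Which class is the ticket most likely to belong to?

defect: 0.15 × (1−0.45) × 0.05 × (1−0.4) = 0.002475
enhancement: 0.55 × (1−0.3) × 0.35 × (1−0.5) = 0.067375
question: 0.3 × (1−0.15) × 0.95 × (1−0.1) = 0.218025
Highest score → question.

question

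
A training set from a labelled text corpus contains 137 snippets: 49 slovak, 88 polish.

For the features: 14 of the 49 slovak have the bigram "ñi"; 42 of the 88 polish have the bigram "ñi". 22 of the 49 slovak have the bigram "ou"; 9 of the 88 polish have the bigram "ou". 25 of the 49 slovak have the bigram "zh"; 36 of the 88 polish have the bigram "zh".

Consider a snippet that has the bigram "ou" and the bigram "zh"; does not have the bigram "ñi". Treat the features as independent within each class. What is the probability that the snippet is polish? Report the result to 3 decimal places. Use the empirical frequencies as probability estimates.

0.194

slovak: (49/137) × (35/49) × (22/49) × (25/49) ≈ 0.0585218
polish: (88/137) × (46/88) × (9/88) × (36/88) ≈ 0.0140481
P(polish | x) = 0.0140481 / 0.0725699 ≈ 0.194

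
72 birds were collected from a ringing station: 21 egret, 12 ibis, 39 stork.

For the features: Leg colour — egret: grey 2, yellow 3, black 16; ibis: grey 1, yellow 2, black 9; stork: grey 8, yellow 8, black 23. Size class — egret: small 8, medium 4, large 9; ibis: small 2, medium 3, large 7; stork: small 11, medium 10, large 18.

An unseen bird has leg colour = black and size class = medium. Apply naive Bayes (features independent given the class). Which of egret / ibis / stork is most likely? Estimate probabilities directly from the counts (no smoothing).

egret: (21/72) × (16/21) × (4/21) ≈ 0.042328
ibis: (12/72) × (9/12) × (3/12) = 0.03125
stork: (39/72) × (23/39) × (10/39) ≈ 0.0819088
Highest score → stork.

stork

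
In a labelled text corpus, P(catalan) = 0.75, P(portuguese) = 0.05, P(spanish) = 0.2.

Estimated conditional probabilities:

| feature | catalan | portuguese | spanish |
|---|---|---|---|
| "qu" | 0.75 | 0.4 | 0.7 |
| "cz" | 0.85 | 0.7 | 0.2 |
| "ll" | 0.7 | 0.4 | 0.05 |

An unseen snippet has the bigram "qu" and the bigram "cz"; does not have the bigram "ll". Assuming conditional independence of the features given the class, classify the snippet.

catalan

catalan: 0.75 × 0.75 × 0.85 × (1−0.7) = 0.1434375
portuguese: 0.05 × 0.4 × 0.7 × (1−0.4) = 0.0084
spanish: 0.2 × 0.7 × 0.2 × (1−0.05) = 0.0266
Highest score → catalan.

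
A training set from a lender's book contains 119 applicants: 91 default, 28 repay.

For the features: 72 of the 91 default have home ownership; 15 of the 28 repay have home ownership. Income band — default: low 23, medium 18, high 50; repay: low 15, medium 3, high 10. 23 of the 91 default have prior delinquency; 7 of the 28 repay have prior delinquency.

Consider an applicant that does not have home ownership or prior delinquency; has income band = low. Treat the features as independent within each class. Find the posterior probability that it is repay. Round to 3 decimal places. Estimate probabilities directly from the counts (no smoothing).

0.593

default: (91/119) × (19/91) × (23/91) × (68/91) ≈ 0.0301551
repay: (28/119) × (13/28) × (15/28) × (21/28) ≈ 0.0438926
P(repay | x) = 0.0438926 / 0.0740477 ≈ 0.593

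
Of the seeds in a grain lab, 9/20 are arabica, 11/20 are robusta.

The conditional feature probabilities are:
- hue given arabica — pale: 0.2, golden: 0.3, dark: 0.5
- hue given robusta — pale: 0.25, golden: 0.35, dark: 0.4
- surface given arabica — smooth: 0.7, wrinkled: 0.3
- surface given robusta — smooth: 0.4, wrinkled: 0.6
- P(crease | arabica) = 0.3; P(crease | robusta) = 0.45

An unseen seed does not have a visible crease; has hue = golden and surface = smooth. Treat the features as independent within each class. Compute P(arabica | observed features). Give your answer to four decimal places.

0.6097

arabica: 0.45 × 0.3 × 0.7 × (1−0.3) = 0.06615
robusta: 0.55 × 0.35 × 0.4 × (1−0.45) = 0.04235
P(arabica | x) = 0.06615 / 0.1085 ≈ 0.6097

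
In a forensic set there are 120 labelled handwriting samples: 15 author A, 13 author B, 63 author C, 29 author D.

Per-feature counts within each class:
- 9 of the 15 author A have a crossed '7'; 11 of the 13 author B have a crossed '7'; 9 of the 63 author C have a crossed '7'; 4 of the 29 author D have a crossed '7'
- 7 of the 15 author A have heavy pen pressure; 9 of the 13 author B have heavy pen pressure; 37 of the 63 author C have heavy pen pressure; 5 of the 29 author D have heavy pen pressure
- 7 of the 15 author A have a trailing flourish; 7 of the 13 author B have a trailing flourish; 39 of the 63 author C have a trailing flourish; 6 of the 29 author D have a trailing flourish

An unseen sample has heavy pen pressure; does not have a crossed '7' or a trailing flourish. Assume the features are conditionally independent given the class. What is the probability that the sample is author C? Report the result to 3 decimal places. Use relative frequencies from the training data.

author A: (15/120) × (6/15) × (7/15) × (8/15) ≈ 0.0124444
author B: (13/120) × (2/13) × (9/13) × (6/13) ≈ 0.00532544
author C: (63/120) × (54/63) × (37/63) × (24/63) ≈ 0.10068
author D: (29/120) × (25/29) × (5/29) × (23/29) ≈ 0.0284879
P(author C | x) = 0.10068 / 0.14693774 ≈ 0.685

0.685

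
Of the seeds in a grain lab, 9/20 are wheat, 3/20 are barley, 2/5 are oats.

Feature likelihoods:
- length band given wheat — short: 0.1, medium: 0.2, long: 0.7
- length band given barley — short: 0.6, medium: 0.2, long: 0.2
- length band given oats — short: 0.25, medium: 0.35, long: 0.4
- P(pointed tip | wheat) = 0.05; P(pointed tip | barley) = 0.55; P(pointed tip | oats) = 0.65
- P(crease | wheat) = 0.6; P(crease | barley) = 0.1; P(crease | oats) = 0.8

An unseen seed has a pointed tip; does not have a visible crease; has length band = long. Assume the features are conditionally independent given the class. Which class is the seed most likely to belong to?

oats

wheat: 0.45 × 0.7 × 0.05 × (1−0.6) = 0.0063
barley: 0.15 × 0.2 × 0.55 × (1−0.1) = 0.01485
oats: 0.4 × 0.4 × 0.65 × (1−0.8) = 0.0208
Highest score → oats.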